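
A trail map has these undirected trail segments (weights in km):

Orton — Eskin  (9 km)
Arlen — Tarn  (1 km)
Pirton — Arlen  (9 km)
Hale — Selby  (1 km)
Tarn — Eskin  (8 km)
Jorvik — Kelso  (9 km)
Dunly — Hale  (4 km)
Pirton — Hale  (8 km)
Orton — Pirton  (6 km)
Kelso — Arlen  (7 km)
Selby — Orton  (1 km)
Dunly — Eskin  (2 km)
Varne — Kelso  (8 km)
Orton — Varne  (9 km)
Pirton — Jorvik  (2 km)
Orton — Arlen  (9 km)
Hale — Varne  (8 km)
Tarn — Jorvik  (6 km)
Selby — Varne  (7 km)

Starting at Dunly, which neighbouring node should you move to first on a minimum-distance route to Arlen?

Eskin

Compare a few routes:
Dunly - Eskin - Orton - Arlen: 2+9+9 = 20
Dunly - Hale - Selby - Orton - Arlen: 4+1+1+9 = 15
Dunly - Hale - Selby - Orton - Pirton - Jorvik - Tarn - Arlen: 4+1+1+6+2+6+1 = 21
Dunly - Eskin - Tarn - Arlen: 2+8+1 = 11
Cheapest is Dunly - Eskin - Tarn - Arlen at 11 km.
So from Dunly the first move is to Eskin.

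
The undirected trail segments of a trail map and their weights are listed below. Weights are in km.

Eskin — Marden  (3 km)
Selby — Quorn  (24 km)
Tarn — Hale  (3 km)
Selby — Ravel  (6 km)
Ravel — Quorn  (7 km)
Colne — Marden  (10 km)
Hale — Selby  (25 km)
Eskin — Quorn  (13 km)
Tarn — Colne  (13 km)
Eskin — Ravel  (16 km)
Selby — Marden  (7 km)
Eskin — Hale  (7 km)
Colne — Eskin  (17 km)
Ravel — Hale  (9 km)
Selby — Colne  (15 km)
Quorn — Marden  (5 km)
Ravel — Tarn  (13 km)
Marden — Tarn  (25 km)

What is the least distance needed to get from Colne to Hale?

Running Dijkstra from Colne:
Colne: 0
Marden: 10  (via Colne)
Eskin: 13  (via Marden)
Tarn: 13  (via Colne)
Quorn: 15  (via Marden)
Selby: 15  (via Colne)
Hale: 16  (via Tarn)
Shortest route: Colne → Tarn → Hale = 16 km.

16 km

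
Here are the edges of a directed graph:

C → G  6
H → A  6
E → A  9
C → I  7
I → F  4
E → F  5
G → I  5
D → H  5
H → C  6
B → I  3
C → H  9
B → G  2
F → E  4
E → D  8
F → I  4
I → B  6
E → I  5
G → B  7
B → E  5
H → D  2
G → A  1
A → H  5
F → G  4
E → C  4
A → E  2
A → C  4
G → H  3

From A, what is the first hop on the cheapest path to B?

Enumerating some paths:
A - C - G - B: 4+6+7 = 17
A - E - F - I - B: 2+5+4+6 = 17
A - E - I - B: 2+5+6 = 13
A - C - I - B: 4+7+6 = 17
Cheapest is A - E - I - B at 13.
So from A the first move is to E.

E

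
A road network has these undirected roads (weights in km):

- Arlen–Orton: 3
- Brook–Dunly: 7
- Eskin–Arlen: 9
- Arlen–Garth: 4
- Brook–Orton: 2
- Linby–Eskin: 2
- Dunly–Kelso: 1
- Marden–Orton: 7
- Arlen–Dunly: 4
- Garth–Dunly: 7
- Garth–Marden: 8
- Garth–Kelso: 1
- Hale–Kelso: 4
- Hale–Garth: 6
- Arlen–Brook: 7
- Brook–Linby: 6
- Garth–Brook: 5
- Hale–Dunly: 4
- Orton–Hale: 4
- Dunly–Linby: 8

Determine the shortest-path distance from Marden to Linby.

Running Dijkstra from Marden:
Marden: 0
Orton: 7  (via Marden)
Garth: 8  (via Marden)
Brook: 9  (via Orton)
Kelso: 9  (via Garth)
Dunly: 10  (via Kelso)
Arlen: 10  (via Orton)
Hale: 11  (via Orton)
Linby: 15  (via Brook)
Shortest route: Marden–Orton–Brook–Linby = 15 km.

15 km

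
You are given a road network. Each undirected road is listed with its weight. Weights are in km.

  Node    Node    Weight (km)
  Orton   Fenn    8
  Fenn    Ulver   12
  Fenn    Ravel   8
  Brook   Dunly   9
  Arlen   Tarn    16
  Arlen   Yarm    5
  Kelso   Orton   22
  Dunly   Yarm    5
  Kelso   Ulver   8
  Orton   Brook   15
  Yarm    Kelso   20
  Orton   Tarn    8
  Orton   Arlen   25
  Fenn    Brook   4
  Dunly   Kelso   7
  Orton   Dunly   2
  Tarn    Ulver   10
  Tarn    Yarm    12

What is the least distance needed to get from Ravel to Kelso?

Running Dijkstra from Ravel:
Ravel: 0
Fenn: 8  (via Ravel)
Brook: 12  (via Fenn)
Orton: 16  (via Fenn)
Dunly: 18  (via Orton)
Ulver: 20  (via Fenn)
Yarm: 23  (via Dunly)
Tarn: 24  (via Orton)
Kelso: 25  (via Dunly)
Shortest route: Ravel → Fenn → Orton → Dunly → Kelso = 25 km.

25 km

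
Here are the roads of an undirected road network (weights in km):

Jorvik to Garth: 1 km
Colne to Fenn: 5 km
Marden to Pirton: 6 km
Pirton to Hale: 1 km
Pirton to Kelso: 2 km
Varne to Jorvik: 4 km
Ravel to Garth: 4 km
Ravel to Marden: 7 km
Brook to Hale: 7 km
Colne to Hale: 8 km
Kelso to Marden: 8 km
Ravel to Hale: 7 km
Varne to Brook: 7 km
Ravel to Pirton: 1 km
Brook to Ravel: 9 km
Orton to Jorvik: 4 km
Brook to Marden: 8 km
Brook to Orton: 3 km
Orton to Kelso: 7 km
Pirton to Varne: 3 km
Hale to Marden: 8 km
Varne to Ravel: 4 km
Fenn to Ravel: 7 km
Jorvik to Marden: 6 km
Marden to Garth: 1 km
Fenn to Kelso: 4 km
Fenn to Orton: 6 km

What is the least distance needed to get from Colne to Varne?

Shortest distances from Colne:
Colne: 0
Fenn: 5  (via Colne)
Hale: 8  (via Colne)
Pirton: 9  (via Hale)
Kelso: 9  (via Fenn)
Ravel: 10  (via Pirton)
Orton: 11  (via Fenn)
Varne: 12  (via Pirton)
Shortest route: Colne → Hale → Pirton → Varne = 12 km.

12 km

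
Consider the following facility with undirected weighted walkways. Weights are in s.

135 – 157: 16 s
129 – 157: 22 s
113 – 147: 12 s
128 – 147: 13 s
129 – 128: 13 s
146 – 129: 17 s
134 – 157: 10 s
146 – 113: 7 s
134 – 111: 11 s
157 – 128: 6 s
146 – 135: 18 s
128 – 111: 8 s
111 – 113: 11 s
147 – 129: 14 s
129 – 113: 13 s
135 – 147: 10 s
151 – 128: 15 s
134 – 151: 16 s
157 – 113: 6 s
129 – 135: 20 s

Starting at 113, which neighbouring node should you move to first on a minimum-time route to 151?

Candidate routes:
113 - 157 - 134 - 151: 6+10+16 = 32
113 - 157 - 128 - 151: 6+6+15 = 27
The minimum is 27 s via 113 - 157 - 128 - 151.
So from 113 the first move is to 157.

157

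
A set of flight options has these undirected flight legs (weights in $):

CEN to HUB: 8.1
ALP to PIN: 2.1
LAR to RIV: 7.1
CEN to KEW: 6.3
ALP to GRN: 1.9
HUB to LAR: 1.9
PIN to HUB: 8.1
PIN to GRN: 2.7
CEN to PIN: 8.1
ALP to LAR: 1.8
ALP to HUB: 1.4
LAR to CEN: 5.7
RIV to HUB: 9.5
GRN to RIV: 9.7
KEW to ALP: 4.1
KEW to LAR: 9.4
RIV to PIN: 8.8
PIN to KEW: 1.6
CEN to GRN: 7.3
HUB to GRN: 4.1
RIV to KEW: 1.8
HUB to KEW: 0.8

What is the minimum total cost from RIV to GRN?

$5.9

Settle nodes by increasing distance from RIV:
RIV: 0
KEW: 1.8  (via RIV)
HUB: 2.6  (via KEW)
PIN: 3.4  (via KEW)
ALP: 4  (via HUB)
LAR: 4.5  (via HUB)
GRN: 5.9  (via ALP)
Shortest route: RIV → KEW → HUB → ALP → GRN = $5.9.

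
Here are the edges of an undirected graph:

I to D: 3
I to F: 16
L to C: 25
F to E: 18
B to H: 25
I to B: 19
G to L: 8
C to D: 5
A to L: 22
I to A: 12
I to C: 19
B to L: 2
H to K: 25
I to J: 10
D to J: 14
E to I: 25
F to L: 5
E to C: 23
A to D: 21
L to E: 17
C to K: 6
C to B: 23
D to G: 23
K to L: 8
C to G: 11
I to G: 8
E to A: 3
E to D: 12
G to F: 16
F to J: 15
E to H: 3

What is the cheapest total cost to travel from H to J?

Running Dijkstra from H:
H: 0
E: 3  (via H)
A: 6  (via E)
D: 15  (via E)
I: 18  (via A)
C: 20  (via D)
L: 20  (via E)
F: 21  (via E)
B: 22  (via L)
K: 25  (via H)
G: 26  (via I)
J: 28  (via I)
Shortest route: H–E–A–I–J = 28.

28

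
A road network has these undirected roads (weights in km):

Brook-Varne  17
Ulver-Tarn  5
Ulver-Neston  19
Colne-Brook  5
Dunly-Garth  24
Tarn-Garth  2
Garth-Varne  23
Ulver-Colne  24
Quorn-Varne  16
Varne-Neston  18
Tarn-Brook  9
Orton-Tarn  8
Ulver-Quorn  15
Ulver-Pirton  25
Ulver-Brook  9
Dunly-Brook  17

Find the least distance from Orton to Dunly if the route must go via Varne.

67 km

Shortest Orton→Varne: Orton–Tarn–Garth–Varne = 33
Shortest Varne→Dunly: Varne–Brook–Dunly = 34
Total via Varne: 33 + 34 = 67 km.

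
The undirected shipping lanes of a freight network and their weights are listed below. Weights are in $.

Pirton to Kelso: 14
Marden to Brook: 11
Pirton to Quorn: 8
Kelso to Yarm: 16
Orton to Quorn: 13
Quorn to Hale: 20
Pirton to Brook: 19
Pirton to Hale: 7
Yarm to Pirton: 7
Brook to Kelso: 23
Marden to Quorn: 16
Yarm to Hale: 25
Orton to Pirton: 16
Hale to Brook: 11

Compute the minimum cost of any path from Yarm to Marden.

$31

Enumerating some paths:
Yarm–Pirton–Brook–Marden: 7+19+11 = 37
Yarm–Pirton–Quorn–Marden: 7+8+16 = 31
Yarm–Pirton–Hale–Brook–Marden: 7+7+11+11 = 36
Yarm–Hale–Brook–Marden: 25+11+11 = 47
The minimum is $31 via Yarm–Pirton–Quorn–Marden.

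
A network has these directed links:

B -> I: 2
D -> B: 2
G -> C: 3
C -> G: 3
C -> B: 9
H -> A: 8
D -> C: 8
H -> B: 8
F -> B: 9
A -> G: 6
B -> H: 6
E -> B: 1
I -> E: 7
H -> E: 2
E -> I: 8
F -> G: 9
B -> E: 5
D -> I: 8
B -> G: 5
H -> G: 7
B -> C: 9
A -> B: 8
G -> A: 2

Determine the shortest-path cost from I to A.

Running Dijkstra from I:
I: 0
E: 7  (via I)
B: 8  (via E)
G: 13  (via B)
H: 14  (via B)
A: 15  (via G)
Shortest route: I–E–B–G–A = 15.

15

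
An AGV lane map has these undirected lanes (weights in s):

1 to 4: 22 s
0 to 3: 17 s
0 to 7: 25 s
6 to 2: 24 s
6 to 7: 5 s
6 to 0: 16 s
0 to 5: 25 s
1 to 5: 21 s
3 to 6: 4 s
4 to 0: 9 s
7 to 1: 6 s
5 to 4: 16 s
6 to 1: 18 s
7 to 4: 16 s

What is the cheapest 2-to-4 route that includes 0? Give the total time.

49 s

Shortest 2→0: 2–6–0 = 40
Shortest 0→4: 0–4 = 9
Total via 0: 40 + 9 = 49 s.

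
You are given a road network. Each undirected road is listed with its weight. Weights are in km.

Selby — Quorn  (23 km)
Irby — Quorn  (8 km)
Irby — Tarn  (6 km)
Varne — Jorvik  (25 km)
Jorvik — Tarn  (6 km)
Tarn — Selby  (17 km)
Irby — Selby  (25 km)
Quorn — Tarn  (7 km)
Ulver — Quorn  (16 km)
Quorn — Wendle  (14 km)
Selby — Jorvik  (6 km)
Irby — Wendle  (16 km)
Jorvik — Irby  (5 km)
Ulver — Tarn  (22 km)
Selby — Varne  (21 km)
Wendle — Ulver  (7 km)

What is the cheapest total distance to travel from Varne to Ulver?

53 km

Shortest distances from Varne:
Varne: 0
Selby: 21  (via Varne)
Jorvik: 25  (via Varne)
Irby: 30  (via Jorvik)
Tarn: 31  (via Jorvik)
Quorn: 38  (via Irby)
Wendle: 46  (via Irby)
Ulver: 53  (via Tarn)
Shortest route: Varne–Jorvik–Tarn–Ulver = 53 km.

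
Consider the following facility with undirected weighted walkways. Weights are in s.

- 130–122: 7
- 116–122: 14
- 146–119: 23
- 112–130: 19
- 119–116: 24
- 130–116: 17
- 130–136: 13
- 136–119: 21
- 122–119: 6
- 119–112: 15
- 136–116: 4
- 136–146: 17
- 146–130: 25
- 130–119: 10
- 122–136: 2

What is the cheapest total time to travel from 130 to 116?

13 s

Settle nodes by increasing distance from 130:
130: 0
122: 7  (via 130)
136: 9  (via 122)
119: 10  (via 130)
116: 13  (via 136)
Shortest route: 130 → 122 → 136 → 116 = 13 s.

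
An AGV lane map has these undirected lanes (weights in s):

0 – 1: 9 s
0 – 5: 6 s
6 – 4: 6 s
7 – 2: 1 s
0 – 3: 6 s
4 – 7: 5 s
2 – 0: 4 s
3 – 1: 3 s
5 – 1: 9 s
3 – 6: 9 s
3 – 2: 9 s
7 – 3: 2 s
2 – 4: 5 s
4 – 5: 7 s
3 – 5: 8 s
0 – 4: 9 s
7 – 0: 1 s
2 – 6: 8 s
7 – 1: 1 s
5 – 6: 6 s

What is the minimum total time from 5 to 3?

Enumerating some paths:
5 → 0 → 7 → 3: 6+1+2 = 9
5 → 0 → 7 → 1 → 3: 6+1+1+3 = 11
5 → 3: 8 = 8
The minimum is 8 s via 5 → 3.

8 s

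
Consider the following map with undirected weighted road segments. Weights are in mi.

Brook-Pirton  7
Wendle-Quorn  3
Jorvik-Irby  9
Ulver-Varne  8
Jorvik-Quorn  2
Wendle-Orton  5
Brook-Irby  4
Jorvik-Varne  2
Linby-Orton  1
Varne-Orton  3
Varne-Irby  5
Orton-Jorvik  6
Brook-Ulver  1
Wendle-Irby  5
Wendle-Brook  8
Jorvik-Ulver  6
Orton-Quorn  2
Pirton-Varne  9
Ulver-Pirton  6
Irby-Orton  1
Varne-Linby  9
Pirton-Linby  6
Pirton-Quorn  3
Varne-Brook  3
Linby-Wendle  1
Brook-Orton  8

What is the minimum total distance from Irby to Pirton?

6 mi

Shortest distances from Irby:
Irby: 0
Orton: 1  (via Irby)
Linby: 2  (via Orton)
Wendle: 3  (via Linby)
Quorn: 3  (via Orton)
Varne: 4  (via Orton)
Brook: 4  (via Irby)
Ulver: 5  (via Brook)
Jorvik: 5  (via Quorn)
Pirton: 6  (via Quorn)
Shortest route: Irby–Orton–Quorn–Pirton = 6 mi.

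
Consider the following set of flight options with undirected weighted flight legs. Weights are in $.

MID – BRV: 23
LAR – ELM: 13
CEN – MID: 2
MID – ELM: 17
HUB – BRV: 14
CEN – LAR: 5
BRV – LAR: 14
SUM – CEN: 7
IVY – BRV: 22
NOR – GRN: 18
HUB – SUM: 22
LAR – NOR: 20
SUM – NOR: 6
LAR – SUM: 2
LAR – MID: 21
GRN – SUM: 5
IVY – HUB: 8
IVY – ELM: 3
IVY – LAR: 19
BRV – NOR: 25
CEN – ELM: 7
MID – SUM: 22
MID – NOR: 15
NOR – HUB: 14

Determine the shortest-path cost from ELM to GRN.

Shortest distances from ELM:
ELM: 0
IVY: 3  (via ELM)
CEN: 7  (via ELM)
MID: 9  (via CEN)
HUB: 11  (via IVY)
LAR: 12  (via CEN)
SUM: 14  (via CEN)
GRN: 19  (via SUM)
Shortest route: ELM → CEN → SUM → GRN = $19.

$19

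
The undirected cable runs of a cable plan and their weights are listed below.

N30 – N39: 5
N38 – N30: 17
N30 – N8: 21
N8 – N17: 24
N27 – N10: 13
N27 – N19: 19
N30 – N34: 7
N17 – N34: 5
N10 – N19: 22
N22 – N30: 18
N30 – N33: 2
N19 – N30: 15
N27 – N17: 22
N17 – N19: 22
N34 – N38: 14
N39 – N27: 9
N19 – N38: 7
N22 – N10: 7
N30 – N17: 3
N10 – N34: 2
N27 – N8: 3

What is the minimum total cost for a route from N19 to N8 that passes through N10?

Best N19 to N10: N19 → N10 costing 22
Shortest N10→N8: N10 → N27 → N8 = 16
Total via N10: 22 + 16 = 38.

38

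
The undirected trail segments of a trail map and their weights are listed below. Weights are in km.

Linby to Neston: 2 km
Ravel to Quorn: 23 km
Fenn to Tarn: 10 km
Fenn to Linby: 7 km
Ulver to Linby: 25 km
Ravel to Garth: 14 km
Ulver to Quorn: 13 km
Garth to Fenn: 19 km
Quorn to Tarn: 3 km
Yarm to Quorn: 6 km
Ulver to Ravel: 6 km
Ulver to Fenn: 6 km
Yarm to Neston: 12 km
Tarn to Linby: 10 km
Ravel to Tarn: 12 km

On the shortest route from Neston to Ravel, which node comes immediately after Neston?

Compare a few routes:
Neston–Linby–Fenn–Tarn–Ravel: 2+7+10+12 = 31
Neston–Linby–Fenn–Ulver–Ravel: 2+7+6+6 = 21
Neston–Linby–Tarn–Ravel: 2+10+12 = 24
Cheapest is Neston–Linby–Fenn–Ulver–Ravel at 21 km.
So from Neston the first move is to Linby.

Linby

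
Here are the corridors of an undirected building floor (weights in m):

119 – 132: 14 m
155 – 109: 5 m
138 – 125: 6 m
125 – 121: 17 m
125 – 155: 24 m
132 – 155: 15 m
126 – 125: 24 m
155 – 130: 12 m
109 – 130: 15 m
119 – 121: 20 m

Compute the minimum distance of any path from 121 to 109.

Enumerating some paths:
121 → 125 → 155 → 109: 17+24+5 = 46
121 → 119 → 132 → 155 → 109: 20+14+15+5 = 54
The minimum is 46 m via 121 → 125 → 155 → 109.

46 m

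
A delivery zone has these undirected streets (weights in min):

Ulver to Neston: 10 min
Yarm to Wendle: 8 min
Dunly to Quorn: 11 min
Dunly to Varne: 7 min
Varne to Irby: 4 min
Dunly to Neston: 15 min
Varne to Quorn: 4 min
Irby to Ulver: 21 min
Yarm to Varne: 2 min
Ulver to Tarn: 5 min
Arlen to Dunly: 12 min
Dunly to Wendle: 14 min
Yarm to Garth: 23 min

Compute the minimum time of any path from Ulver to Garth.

Enumerating some paths:
Ulver - Neston - Dunly - Varne - Yarm - Garth: 10+15+7+2+23 = 57
Ulver - Neston - Dunly - Wendle - Yarm - Garth: 10+15+14+8+23 = 70
Ulver - Neston - Dunly - Quorn - Varne - Yarm - Garth: 10+15+11+4+2+23 = 65
Ulver - Irby - Varne - Yarm - Garth: 21+4+2+23 = 50
The minimum is 50 min via Ulver - Irby - Varne - Yarm - Garth.

50 min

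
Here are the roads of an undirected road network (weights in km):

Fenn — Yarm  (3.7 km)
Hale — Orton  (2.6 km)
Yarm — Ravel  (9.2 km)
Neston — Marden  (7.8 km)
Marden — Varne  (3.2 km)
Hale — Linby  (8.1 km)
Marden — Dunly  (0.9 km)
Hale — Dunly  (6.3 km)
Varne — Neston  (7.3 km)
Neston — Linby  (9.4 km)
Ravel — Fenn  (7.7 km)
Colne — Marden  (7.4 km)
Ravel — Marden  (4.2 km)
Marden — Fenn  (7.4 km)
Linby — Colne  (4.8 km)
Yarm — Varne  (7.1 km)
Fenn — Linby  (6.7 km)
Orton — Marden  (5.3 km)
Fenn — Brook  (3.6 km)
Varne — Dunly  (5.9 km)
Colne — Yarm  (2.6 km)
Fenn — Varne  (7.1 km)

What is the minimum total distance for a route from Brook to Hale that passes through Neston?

33 km

Best Brook to Neston: Brook–Fenn–Varne–Neston costing 18
Best Neston to Hale: Neston–Marden–Dunly–Hale costing 15
Total via Neston: 18 + 15 = 33 km.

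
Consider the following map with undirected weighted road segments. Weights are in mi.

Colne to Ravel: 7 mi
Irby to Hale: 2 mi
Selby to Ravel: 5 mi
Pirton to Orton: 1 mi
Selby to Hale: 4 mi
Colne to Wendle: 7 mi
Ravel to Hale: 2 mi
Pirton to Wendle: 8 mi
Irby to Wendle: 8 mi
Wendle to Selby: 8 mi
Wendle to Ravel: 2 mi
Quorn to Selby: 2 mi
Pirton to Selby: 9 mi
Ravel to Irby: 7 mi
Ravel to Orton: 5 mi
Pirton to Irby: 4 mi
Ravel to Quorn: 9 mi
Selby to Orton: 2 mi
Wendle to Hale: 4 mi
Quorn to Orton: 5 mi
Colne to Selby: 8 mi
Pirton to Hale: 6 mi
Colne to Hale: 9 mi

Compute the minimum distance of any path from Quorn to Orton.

Compare a few routes:
Quorn–Orton: 5 = 5
Quorn–Selby–Orton: 2+2 = 4
Cheapest is Quorn–Selby–Orton at 4 mi.

4 mi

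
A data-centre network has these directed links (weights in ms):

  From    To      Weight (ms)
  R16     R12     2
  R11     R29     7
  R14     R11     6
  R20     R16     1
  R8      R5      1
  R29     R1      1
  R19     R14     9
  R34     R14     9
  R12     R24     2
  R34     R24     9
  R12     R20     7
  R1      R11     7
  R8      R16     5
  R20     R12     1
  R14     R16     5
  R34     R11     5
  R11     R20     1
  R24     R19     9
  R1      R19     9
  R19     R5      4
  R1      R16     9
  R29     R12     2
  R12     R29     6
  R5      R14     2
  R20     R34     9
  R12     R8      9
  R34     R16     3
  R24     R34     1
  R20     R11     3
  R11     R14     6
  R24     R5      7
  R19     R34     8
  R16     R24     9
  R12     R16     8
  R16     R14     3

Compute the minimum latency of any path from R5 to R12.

9 ms

Candidate routes:
R5 - R14 - R11 - R20 - R12: 2+6+1+1 = 10
R5 - R14 - R11 - R20 - R16 - R12: 2+6+1+1+2 = 12
R5 - R14 - R16 - R12: 2+5+2 = 9
Cheapest is R5 - R14 - R16 - R12 at 9 ms.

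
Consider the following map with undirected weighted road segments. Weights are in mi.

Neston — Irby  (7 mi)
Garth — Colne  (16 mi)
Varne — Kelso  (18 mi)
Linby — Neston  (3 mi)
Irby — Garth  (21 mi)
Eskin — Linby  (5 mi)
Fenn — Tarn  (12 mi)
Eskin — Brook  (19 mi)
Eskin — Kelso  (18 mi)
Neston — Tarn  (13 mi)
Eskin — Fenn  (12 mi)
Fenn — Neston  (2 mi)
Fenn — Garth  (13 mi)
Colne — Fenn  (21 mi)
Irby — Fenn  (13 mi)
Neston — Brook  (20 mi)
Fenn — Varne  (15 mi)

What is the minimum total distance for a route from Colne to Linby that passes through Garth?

Shortest Colne→Garth: Colne–Garth = 16
Best Garth to Linby: Garth–Fenn–Neston–Linby costing 18
Total via Garth: 16 + 18 = 34 mi.

34 mi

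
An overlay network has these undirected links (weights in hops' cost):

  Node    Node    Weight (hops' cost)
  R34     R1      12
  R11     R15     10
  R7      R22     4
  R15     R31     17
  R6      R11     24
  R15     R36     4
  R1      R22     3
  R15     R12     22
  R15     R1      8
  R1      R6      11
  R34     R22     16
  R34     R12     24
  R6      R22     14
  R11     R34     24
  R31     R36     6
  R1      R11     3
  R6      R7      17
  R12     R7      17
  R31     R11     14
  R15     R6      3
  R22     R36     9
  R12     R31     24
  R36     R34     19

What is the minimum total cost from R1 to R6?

Running Dijkstra from R1:
R1: 0
R11: 3  (via R1)
R22: 3  (via R1)
R7: 7  (via R22)
R15: 8  (via R1)
R6: 11  (via R1)
Shortest route: R1 → R6 = 11 hops' cost.

11 hops' cost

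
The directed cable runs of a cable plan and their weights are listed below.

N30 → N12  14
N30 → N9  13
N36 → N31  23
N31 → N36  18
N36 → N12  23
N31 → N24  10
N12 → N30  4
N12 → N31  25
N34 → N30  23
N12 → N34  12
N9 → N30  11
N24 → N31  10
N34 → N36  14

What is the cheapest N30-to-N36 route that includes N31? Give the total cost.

57

Shortest N30→N31: N30 → N12 → N31 = 39
Best N31 to N36: N31 → N36 costing 18
Total via N31: 39 + 18 = 57.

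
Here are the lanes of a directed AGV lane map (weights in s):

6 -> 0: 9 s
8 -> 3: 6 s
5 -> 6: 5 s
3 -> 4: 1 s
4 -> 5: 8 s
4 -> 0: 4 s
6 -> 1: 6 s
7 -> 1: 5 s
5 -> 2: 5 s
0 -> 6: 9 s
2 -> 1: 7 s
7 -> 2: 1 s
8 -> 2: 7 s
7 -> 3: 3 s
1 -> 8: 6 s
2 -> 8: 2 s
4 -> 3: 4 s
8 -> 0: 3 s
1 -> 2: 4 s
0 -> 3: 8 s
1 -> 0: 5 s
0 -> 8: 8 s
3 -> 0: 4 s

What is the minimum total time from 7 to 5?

12 s

Compare a few routes:
7 - 3 - 4 - 5: 3+1+8 = 12
7 - 2 - 8 - 3 - 4 - 5: 1+2+6+1+8 = 18
7 - 2 - 8 - 0 - 3 - 4 - 5: 1+2+3+8+1+8 = 23
7 - 1 - 2 - 8 - 3 - 4 - 5: 5+4+2+6+1+8 = 26
The minimum is 12 s via 7 - 3 - 4 - 5.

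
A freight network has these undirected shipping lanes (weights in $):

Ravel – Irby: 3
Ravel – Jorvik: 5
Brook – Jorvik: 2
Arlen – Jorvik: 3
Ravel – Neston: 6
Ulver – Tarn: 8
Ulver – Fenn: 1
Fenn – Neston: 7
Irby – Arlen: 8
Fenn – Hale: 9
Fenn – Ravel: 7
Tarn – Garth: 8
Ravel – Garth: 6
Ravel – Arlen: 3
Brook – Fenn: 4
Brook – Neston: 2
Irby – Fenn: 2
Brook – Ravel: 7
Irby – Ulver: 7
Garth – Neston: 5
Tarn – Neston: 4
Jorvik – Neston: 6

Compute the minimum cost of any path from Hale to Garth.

$20

Shortest distances from Hale:
Hale: 0
Fenn: 9  (via Hale)
Ulver: 10  (via Fenn)
Irby: 11  (via Fenn)
Brook: 13  (via Fenn)
Ravel: 14  (via Irby)
Neston: 15  (via Brook)
Jorvik: 15  (via Brook)
Arlen: 17  (via Ravel)
Tarn: 18  (via Ulver)
Garth: 20  (via Ravel)
Shortest route: Hale–Fenn–Irby–Ravel–Garth = $20.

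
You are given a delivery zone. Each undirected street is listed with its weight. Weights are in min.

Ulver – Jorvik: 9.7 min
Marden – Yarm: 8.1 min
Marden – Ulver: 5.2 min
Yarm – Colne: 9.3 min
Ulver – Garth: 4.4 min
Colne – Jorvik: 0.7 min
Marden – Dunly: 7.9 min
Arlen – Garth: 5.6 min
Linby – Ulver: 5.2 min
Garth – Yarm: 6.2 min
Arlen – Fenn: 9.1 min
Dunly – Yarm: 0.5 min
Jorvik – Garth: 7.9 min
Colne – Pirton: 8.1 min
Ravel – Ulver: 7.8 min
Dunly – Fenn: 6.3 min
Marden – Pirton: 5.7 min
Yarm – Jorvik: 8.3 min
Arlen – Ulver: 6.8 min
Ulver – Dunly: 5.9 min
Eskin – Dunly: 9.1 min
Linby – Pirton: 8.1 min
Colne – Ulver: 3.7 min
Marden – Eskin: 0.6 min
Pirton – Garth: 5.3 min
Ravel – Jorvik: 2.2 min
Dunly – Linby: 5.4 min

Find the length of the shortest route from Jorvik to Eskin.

10.2 min

Enumerating some paths:
Jorvik - Colne - Pirton - Marden - Eskin: 0.7+8.1+5.7+0.6 = 15.1
Jorvik - Colne - Ulver - Marden - Eskin: 0.7+3.7+5.2+0.6 = 10.2
Jorvik - Ulver - Marden - Eskin: 9.7+5.2+0.6 = 15.5
Jorvik - Ravel - Ulver - Marden - Eskin: 2.2+7.8+5.2+0.6 = 15.8
Cheapest is Jorvik - Colne - Ulver - Marden - Eskin at 10.2 min.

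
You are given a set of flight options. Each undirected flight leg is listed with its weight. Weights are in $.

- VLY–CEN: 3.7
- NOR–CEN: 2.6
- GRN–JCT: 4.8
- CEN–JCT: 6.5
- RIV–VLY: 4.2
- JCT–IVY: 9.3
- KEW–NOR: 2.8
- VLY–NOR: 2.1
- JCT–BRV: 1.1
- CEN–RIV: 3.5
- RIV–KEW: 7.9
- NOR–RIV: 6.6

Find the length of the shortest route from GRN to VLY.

$15

Shortest distances from GRN:
GRN: 0
JCT: 4.8  (via GRN)
BRV: 5.9  (via JCT)
CEN: 11.3  (via JCT)
NOR: 13.9  (via CEN)
IVY: 14.1  (via JCT)
RIV: 14.8  (via CEN)
VLY: 15  (via CEN)
Shortest route: GRN–JCT–CEN–VLY = $15.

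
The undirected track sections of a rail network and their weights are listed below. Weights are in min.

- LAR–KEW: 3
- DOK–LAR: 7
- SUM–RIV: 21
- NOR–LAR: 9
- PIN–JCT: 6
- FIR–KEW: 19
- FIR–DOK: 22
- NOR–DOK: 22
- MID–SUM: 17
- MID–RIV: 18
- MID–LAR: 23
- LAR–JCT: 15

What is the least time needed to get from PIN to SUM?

Shortest distances from PIN:
PIN: 0
JCT: 6  (via PIN)
LAR: 21  (via JCT)
KEW: 24  (via LAR)
DOK: 28  (via LAR)
NOR: 30  (via LAR)
FIR: 43  (via KEW)
MID: 44  (via LAR)
SUM: 61  (via MID)
Shortest route: PIN–JCT–LAR–MID–SUM = 61 min.

61 min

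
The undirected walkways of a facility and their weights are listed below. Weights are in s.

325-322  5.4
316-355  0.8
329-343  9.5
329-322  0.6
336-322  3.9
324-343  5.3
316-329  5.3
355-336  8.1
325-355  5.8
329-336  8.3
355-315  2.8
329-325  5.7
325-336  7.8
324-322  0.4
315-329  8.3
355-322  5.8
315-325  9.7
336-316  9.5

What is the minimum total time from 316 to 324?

Compare a few routes:
316 - 355 - 322 - 324: 0.8+5.8+0.4 = 7
316 - 329 - 322 - 324: 5.3+0.6+0.4 = 6.3
316 - 355 - 325 - 322 - 324: 0.8+5.8+5.4+0.4 = 12.4
Cheapest is 316 - 329 - 322 - 324 at 6.3 s.

6.3 s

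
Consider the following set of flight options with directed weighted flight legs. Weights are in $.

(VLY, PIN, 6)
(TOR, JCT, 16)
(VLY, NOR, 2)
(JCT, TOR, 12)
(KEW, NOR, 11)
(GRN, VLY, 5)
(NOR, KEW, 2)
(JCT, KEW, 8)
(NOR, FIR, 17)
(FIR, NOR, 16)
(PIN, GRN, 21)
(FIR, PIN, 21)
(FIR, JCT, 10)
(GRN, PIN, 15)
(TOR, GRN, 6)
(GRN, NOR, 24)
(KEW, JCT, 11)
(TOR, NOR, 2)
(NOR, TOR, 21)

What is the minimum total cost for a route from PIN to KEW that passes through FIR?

$63

Best PIN to FIR: PIN–GRN–VLY–NOR–FIR costing 45
Shortest FIR→KEW: FIR–JCT–KEW = 18
Total via FIR: 45 + 18 = $63.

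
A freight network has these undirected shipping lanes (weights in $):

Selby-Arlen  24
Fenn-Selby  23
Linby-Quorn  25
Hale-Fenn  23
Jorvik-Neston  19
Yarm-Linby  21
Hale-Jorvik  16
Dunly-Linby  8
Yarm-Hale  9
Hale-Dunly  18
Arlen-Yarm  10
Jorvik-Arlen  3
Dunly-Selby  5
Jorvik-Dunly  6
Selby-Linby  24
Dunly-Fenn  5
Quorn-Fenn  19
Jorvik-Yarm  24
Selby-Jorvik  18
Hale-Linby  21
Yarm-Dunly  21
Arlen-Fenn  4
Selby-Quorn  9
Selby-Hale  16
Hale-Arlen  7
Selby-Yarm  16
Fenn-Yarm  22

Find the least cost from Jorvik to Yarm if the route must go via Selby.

Best Jorvik to Selby: Jorvik–Dunly–Selby costing 11
Best Selby to Yarm: Selby–Yarm costing 16
Total via Selby: 11 + 16 = $27.

$27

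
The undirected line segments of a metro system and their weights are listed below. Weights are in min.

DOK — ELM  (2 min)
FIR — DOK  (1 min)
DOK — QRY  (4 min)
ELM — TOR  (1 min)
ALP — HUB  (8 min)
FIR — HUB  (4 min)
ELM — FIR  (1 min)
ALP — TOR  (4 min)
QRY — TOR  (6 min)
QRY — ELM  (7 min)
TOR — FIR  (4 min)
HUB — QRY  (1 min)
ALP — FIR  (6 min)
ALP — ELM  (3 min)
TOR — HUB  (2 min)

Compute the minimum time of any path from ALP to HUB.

6 min

Enumerating some paths:
ALP → TOR → HUB: 4+2 = 6
ALP → ELM → FIR → HUB: 3+1+4 = 8
The minimum is 6 min via ALP → TOR → HUB.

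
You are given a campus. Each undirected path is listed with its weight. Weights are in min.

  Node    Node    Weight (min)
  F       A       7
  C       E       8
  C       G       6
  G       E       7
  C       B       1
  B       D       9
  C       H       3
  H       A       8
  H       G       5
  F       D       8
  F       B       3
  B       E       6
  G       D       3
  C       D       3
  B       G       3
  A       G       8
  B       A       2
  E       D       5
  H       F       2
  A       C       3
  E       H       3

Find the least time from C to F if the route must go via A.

Best C to A: C → A costing 3
Shortest A→F: A → B → F = 5
Total via A: 3 + 5 = 8 min.

8 min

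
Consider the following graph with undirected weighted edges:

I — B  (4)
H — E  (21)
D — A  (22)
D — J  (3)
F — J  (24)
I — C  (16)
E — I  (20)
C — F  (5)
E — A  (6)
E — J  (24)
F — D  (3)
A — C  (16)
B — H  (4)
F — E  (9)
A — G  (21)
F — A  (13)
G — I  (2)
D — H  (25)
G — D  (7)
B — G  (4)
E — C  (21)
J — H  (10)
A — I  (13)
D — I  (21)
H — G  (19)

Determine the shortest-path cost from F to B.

Running Dijkstra from F:
F: 0
D: 3  (via F)
C: 5  (via F)
J: 6  (via D)
E: 9  (via F)
G: 10  (via D)
I: 12  (via G)
A: 13  (via F)
B: 14  (via G)
Shortest route: F–D–G–B = 14.

14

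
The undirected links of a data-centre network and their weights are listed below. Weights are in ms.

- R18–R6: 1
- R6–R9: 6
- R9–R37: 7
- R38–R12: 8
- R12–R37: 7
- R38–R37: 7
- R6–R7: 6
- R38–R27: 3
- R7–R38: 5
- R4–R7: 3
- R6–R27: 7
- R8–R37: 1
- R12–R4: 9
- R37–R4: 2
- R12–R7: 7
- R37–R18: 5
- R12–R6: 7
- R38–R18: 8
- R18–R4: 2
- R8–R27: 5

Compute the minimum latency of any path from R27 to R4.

Running Dijkstra from R27:
R27: 0
R38: 3  (via R27)
R8: 5  (via R27)
R37: 6  (via R8)
R6: 7  (via R27)
R18: 8  (via R6)
R4: 8  (via R37)
Shortest route: R27–R8–R37–R4 = 8 ms.

8 ms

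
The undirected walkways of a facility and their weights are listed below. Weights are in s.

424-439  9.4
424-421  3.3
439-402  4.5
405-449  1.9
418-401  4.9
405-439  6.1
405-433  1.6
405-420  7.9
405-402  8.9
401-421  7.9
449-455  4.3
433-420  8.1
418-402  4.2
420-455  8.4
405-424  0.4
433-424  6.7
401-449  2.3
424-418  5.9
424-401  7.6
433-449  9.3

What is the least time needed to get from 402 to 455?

Enumerating some paths:
402–405–449–455: 8.9+1.9+4.3 = 15.1
402–418–424–405–449–455: 4.2+5.9+0.4+1.9+4.3 = 16.7
402–418–401–449–455: 4.2+4.9+2.3+4.3 = 15.7
Cheapest is 402–405–449–455 at 15.1 s.

15.1 s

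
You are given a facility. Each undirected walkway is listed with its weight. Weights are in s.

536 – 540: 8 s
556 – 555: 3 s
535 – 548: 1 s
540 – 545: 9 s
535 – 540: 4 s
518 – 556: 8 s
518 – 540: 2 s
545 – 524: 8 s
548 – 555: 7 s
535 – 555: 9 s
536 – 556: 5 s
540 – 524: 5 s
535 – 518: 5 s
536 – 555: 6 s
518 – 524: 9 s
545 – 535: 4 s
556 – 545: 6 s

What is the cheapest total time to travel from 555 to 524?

17 s

Compare a few routes:
555–556–545–524: 3+6+8 = 17
555–556–518–540–524: 3+8+2+5 = 18
555–535–540–524: 9+4+5 = 18
555–536–540–524: 6+8+5 = 19
The minimum is 17 s via 555–556–545–524.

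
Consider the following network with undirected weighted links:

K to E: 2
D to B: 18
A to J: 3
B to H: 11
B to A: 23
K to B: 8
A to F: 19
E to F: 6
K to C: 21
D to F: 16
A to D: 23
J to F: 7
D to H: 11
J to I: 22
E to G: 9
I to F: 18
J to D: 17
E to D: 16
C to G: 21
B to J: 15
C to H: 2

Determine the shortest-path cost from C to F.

29

Candidate routes:
C → H → D → F: 2+11+16 = 29
C → H → D → E → F: 2+11+16+6 = 35
C → H → B → J → F: 2+11+15+7 = 35
The minimum is 29 via C → H → D → F.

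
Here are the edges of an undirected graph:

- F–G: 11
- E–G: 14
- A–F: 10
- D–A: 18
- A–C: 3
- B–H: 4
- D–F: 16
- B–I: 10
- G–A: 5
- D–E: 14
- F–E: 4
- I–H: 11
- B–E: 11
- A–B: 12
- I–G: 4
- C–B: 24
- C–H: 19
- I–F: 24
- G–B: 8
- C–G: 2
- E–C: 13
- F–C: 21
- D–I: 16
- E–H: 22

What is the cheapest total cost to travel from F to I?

Shortest distances from F:
F: 0
E: 4  (via F)
A: 10  (via F)
G: 11  (via F)
C: 13  (via A)
B: 15  (via E)
I: 15  (via G)
Shortest route: F–G–I = 15.

15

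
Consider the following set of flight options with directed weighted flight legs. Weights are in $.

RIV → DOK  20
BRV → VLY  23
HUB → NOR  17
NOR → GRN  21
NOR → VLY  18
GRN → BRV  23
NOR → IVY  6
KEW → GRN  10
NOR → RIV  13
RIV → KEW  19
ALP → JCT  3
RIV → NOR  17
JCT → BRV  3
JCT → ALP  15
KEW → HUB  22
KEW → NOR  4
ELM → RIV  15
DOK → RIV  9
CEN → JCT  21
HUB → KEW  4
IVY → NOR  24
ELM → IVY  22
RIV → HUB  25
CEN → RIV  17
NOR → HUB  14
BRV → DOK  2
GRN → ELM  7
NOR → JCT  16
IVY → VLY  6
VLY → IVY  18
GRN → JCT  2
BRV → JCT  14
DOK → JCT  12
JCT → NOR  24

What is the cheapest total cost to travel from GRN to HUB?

Candidate routes:
GRN–JCT–BRV–DOK–RIV–NOR–HUB: 2+3+2+9+17+14 = 47
GRN–ELM–RIV–HUB: 7+15+25 = 47
GRN–JCT–BRV–DOK–RIV–HUB: 2+3+2+9+25 = 41
GRN–JCT–NOR–HUB: 2+24+14 = 40
The minimum is $40 via GRN–JCT–NOR–HUB.

$40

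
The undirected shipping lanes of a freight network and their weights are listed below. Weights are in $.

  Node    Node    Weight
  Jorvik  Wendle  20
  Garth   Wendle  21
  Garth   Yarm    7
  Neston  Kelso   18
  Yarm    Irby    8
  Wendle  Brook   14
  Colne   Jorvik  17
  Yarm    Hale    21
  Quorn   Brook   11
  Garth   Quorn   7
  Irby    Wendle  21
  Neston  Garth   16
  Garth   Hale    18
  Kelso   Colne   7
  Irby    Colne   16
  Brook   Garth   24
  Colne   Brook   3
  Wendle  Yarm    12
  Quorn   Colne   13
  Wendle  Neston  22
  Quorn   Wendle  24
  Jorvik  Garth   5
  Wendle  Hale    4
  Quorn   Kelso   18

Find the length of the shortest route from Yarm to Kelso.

$31

Shortest distances from Yarm:
Yarm: 0
Garth: 7  (via Yarm)
Irby: 8  (via Yarm)
Jorvik: 12  (via Garth)
Wendle: 12  (via Yarm)
Quorn: 14  (via Garth)
Hale: 16  (via Wendle)
Neston: 23  (via Garth)
Colne: 24  (via Irby)
Brook: 25  (via Quorn)
Kelso: 31  (via Colne)
Shortest route: Yarm → Irby → Colne → Kelso = $31.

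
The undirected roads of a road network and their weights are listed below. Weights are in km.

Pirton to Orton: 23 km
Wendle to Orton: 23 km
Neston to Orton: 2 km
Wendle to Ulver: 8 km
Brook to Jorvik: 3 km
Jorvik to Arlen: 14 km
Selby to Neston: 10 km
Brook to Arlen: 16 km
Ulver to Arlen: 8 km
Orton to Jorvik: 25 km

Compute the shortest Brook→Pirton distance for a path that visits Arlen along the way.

78 km

Best Brook to Arlen: Brook → Arlen costing 16
Best Arlen to Pirton: Arlen → Jorvik → Orton → Pirton costing 62
Total via Arlen: 16 + 62 = 78 km.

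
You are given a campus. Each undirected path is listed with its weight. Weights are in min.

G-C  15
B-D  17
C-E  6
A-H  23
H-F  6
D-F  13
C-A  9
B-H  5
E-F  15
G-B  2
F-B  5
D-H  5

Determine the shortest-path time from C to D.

Settle nodes by increasing distance from C:
C: 0
E: 6  (via C)
A: 9  (via C)
G: 15  (via C)
B: 17  (via G)
F: 21  (via E)
H: 22  (via B)
D: 27  (via H)
Shortest route: C–G–B–H–D = 27 min.

27 min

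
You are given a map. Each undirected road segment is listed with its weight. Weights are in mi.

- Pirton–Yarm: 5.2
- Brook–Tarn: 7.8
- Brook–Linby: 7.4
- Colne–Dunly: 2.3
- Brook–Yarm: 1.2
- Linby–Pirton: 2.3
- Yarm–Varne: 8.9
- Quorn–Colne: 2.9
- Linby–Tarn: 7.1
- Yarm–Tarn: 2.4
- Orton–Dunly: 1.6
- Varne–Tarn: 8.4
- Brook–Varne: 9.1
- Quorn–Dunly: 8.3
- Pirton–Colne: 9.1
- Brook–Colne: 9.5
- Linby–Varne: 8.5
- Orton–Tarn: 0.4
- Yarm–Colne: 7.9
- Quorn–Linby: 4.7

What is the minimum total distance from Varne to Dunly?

10.4 mi

Running Dijkstra from Varne:
Varne: 0
Tarn: 8.4  (via Varne)
Linby: 8.5  (via Varne)
Orton: 8.8  (via Tarn)
Yarm: 8.9  (via Varne)
Brook: 9.1  (via Varne)
Dunly: 10.4  (via Orton)
Shortest route: Varne–Tarn–Orton–Dunly = 10.4 mi.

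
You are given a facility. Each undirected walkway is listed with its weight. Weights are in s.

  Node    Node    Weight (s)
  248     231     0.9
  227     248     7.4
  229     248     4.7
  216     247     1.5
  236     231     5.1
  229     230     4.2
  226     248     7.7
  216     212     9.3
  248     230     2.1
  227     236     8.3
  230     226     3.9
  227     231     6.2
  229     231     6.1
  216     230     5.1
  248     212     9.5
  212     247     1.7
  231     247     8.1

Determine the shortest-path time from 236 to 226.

12 s

Shortest distances from 236:
236: 0
231: 5.1  (via 236)
248: 6  (via 231)
230: 8.1  (via 248)
227: 8.3  (via 236)
229: 10.7  (via 248)
226: 12  (via 230)
Shortest route: 236–231–248–230–226 = 12 s.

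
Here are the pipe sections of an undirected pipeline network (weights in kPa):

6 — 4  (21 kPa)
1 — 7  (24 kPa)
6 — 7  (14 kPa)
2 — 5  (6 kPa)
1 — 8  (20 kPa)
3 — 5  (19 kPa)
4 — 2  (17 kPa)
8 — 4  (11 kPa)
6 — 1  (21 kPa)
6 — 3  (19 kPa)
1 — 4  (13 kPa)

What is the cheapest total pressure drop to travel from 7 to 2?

52 kPa

Settle nodes by increasing distance from 7:
7: 0
6: 14  (via 7)
1: 24  (via 7)
3: 33  (via 6)
4: 35  (via 6)
8: 44  (via 1)
2: 52  (via 4)
Shortest route: 7–6–4–2 = 52 kPa.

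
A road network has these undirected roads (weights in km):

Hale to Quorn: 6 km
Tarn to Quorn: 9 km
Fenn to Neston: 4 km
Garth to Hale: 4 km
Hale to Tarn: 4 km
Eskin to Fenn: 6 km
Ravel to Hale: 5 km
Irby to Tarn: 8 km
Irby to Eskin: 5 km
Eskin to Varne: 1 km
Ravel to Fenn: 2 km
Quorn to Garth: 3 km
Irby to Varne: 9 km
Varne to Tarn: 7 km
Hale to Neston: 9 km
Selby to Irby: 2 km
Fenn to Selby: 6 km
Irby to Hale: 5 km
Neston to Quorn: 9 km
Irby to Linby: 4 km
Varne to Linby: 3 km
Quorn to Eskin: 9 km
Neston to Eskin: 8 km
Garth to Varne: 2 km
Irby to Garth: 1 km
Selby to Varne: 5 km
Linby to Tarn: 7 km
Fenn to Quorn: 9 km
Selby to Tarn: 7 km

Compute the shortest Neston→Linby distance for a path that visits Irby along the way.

16 km

Shortest Neston→Irby: Neston → Fenn → Selby → Irby = 12
Best Irby to Linby: Irby → Linby costing 4
Total via Irby: 12 + 4 = 16 km.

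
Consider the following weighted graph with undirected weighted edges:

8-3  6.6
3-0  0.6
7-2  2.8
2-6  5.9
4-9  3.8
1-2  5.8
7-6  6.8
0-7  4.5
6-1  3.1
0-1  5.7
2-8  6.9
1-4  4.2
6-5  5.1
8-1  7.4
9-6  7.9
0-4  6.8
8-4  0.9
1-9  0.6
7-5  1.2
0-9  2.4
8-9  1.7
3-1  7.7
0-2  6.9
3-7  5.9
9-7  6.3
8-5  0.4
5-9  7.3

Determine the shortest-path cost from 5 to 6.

Compare a few routes:
5–8–9–1–6: 0.4+1.7+0.6+3.1 = 5.8
5–7–6: 1.2+6.8 = 8
5–8–4–1–6: 0.4+0.9+4.2+3.1 = 8.6
5–6: 5.1 = 5.1
Cheapest is 5–6 at 5.1.

5.1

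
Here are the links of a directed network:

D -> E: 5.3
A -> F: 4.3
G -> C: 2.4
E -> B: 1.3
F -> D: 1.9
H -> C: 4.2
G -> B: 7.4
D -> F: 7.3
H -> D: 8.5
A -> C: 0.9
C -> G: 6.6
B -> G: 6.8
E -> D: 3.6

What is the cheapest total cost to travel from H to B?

Running Dijkstra from H:
H: 0
C: 4.2  (via H)
D: 8.5  (via H)
G: 10.8  (via C)
E: 13.8  (via D)
B: 15.1  (via E)
Shortest route: H–D–E–B = 15.1.

15.1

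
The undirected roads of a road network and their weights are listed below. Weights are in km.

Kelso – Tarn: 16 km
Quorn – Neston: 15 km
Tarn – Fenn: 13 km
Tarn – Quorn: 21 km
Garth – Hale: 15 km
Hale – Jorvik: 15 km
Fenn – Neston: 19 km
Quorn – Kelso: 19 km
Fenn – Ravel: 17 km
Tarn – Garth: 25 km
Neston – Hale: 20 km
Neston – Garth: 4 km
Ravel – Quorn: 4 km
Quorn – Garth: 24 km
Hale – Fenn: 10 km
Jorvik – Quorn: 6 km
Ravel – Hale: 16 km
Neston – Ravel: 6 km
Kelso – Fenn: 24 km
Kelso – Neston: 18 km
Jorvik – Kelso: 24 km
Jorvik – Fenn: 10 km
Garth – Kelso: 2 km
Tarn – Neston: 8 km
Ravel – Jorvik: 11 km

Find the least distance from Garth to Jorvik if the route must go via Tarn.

Best Garth to Tarn: Garth → Neston → Tarn costing 12
Best Tarn to Jorvik: Tarn → Fenn → Jorvik costing 23
Total via Tarn: 12 + 23 = 35 km.

35 km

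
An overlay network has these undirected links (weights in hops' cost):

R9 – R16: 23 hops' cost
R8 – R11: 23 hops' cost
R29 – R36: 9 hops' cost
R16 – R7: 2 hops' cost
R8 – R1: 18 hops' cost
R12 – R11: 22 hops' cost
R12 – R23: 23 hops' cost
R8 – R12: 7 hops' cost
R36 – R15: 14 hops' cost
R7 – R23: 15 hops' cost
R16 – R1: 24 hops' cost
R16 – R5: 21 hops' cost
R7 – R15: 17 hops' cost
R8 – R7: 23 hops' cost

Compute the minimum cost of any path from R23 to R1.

41 hops' cost

Running Dijkstra from R23:
R23: 0
R7: 15  (via R23)
R16: 17  (via R7)
R12: 23  (via R23)
R8: 30  (via R12)
R15: 32  (via R7)
R5: 38  (via R16)
R9: 40  (via R16)
R1: 41  (via R16)
Shortest route: R23–R7–R16–R1 = 41 hops' cost.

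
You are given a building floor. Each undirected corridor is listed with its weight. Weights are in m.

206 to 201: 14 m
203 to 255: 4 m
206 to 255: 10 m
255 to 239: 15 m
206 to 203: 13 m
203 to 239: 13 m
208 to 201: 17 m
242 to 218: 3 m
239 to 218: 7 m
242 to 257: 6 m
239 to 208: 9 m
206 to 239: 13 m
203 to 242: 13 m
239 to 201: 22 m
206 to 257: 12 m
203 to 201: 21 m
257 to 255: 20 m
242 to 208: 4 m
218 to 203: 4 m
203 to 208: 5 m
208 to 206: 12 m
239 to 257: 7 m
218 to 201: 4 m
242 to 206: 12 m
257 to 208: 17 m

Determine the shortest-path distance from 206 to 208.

12 m

Shortest distances from 206:
206: 0
255: 10  (via 206)
242: 12  (via 206)
257: 12  (via 206)
208: 12  (via 206)
Shortest route: 206 → 208 = 12 m.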